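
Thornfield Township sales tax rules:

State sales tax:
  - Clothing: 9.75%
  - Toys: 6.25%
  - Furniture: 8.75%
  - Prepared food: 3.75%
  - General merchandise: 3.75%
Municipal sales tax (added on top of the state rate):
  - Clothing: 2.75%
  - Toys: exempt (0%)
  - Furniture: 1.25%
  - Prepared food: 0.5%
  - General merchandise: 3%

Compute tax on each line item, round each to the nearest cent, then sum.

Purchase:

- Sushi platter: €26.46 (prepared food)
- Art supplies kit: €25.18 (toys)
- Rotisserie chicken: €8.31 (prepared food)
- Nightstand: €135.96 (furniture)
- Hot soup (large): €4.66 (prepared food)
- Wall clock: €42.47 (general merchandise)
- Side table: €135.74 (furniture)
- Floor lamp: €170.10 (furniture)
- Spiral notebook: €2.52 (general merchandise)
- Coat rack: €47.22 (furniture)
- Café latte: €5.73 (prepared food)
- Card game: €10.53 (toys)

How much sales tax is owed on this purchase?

Sushi platter €26.46: prepared food → 3.75% + 0.5% municipal = 4.25% → €1.12
Art supplies kit €25.18: toys → 6.25% + 0% municipal = 6.25% → €1.57
Rotisserie chicken €8.31: prepared food → 3.75% + 0.5% municipal = 4.25% → €0.35
Nightstand €135.96: furniture → 8.75% + 1.25% municipal = 10% → €13.60
Hot soup (large) €4.66: prepared food → 3.75% + 0.5% municipal = 4.25% → €0.20
Wall clock €42.47: general merchandise → 3.75% + 3% municipal = 6.75% → €2.87
Side table €135.74: furniture → 8.75% + 1.25% municipal = 10% → €13.57
Floor lamp €170.10: furniture → 8.75% + 1.25% municipal = 10% → €17.01
Spiral notebook €2.52: general merchandise → 3.75% + 3% municipal = 6.75% → €0.17
Coat rack €47.22: furniture → 8.75% + 1.25% municipal = 10% → €4.72
Café latte €5.73: prepared food → 3.75% + 0.5% municipal = 4.25% → €0.24
Card game €10.53: toys → 6.25% + 0% municipal = 6.25% → €0.66
Total tax = €1.12 + €1.57 + €0.35 + €13.60 + €0.20 + €2.87 + €13.57 + €17.01 + €0.17 + €4.72 + €0.24 + €0.66 = €56.08

€56.08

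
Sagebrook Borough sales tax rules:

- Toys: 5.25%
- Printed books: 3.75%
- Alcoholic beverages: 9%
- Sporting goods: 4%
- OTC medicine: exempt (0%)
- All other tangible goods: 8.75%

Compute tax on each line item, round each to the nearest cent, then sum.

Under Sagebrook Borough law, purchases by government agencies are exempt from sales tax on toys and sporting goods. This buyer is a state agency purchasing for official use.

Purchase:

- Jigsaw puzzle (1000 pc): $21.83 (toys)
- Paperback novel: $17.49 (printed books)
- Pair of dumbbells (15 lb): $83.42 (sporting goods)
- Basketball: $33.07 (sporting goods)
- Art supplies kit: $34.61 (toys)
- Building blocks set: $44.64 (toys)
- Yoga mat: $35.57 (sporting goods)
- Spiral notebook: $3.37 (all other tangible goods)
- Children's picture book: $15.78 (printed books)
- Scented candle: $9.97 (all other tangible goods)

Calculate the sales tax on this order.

$2.41

Jigsaw puzzle (1000 pc) $21.83: toys, buyer-exempt → 0% → $0.00
Paperback novel $17.49: printed books → 3.75% → $0.66
Pair of dumbbells (15 lb) $83.42: sporting goods, buyer-exempt → 0% → $0.00
Basketball $33.07: sporting goods, buyer-exempt → 0% → $0.00
Art supplies kit $34.61: toys, buyer-exempt → 0% → $0.00
Building blocks set $44.64: toys, buyer-exempt → 0% → $0.00
Yoga mat $35.57: sporting goods, buyer-exempt → 0% → $0.00
Spiral notebook $3.37: all other tangible goods → 8.75% → $0.29
Children's picture book $15.78: printed books → 3.75% → $0.59
Scented candle $9.97: all other tangible goods → 8.75% → $0.87
Total tax = $0.66 + $0.29 + $0.59 + $0.87 = $2.41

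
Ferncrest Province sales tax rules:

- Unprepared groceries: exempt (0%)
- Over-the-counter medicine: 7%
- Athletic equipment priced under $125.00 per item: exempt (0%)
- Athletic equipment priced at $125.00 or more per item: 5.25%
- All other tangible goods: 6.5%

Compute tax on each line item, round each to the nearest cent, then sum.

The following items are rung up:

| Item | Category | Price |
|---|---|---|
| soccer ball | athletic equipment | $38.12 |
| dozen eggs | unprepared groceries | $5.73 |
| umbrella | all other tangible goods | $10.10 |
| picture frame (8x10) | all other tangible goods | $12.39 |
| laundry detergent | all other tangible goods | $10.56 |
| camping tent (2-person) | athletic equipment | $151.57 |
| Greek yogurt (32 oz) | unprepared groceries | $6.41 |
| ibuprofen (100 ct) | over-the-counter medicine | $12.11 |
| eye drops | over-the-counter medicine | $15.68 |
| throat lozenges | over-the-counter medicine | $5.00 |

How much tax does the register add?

$12.42

Soccer ball $38.12: athletic equipment, under $125.00 → 0% → $0.00
Dozen eggs $5.73: unprepared groceries → 0% → $0.00
Umbrella $10.10: all other tangible goods → 6.5% → $0.66
Picture frame (8x10) $12.39: all other tangible goods → 6.5% → $0.81
Laundry detergent $10.56: all other tangible goods → 6.5% → $0.69
Camping tent (2-person) $151.57: athletic equipment, $125.00 or more → 5.25% → $7.96
Greek yogurt (32 oz) $6.41: unprepared groceries → 0% → $0.00
Ibuprofen (100 ct) $12.11: over-the-counter medicine → 7% → $0.85
Eye drops $15.68: over-the-counter medicine → 7% → $1.10
Throat lozenges $5.00: over-the-counter medicine → 7% → $0.35
Total tax = $0.66 + $0.81 + $0.69 + $7.96 + $0.85 + $1.10 + $0.35 = $12.42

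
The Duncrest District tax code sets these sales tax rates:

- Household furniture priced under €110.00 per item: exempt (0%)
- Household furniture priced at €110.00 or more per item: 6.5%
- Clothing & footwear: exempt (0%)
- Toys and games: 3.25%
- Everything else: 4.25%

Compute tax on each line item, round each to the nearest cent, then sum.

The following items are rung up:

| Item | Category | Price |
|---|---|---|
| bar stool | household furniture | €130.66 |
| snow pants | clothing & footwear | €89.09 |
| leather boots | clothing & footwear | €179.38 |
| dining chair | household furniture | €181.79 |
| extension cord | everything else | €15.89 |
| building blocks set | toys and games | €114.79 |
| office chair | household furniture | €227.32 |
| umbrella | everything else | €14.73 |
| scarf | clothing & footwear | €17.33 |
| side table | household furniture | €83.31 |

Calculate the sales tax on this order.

€40.13

Bar stool €130.66: household furniture, €110.00 or more → 6.5% → €8.49
Snow pants €89.09: clothing & footwear → 0% → €0.00
Leather boots €179.38: clothing & footwear → 0% → €0.00
Dining chair €181.79: household furniture, €110.00 or more → 6.5% → €11.82
Extension cord €15.89: everything else → 4.25% → €0.68
Building blocks set €114.79: toys and games → 3.25% → €3.73
Office chair €227.32: household furniture, €110.00 or more → 6.5% → €14.78
Umbrella €14.73: everything else → 4.25% → €0.63
Scarf €17.33: clothing & footwear → 0% → €0.00
Side table €83.31: household furniture, under €110.00 → 0% → €0.00
Total tax = €8.49 + €11.82 + €0.68 + €3.73 + €14.78 + €0.63 = €40.13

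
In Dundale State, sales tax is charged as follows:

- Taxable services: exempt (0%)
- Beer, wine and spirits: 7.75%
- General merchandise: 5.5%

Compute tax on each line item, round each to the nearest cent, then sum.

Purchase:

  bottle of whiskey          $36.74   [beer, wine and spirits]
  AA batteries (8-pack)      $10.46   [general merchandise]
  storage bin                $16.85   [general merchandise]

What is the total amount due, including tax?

Bottle of whiskey $36.74: beer, wine and spirits → 7.75% → $2.85
AA batteries (8-pack) $10.46: general merchandise → 5.5% → $0.58
Storage bin $16.85: general merchandise → 5.5% → $0.93
Subtotal = $64.05; tax = $4.36; total due = $68.41

$68.41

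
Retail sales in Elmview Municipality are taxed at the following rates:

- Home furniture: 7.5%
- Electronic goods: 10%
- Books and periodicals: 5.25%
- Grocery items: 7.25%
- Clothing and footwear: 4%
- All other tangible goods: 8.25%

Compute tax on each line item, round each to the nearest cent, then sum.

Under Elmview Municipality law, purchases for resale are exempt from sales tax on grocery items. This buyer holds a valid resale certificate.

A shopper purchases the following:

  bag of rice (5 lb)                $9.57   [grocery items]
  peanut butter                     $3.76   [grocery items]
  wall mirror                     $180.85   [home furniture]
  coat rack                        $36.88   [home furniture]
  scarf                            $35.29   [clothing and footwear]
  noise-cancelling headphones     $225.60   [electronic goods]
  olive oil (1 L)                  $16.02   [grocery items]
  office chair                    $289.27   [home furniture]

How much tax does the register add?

Bag of rice (5 lb) $9.57: grocery items, buyer-exempt → 0% → $0.00
Peanut butter $3.76: grocery items, buyer-exempt → 0% → $0.00
Wall mirror $180.85: home furniture → 7.5% → $13.56
Coat rack $36.88: home furniture → 7.5% → $2.77
Scarf $35.29: clothing and footwear → 4% → $1.41
Noise-cancelling headphones $225.60: electronic goods → 10% → $22.56
Olive oil (1 L) $16.02: grocery items, buyer-exempt → 0% → $0.00
Office chair $289.27: home furniture → 7.5% → $21.70
Total tax = $13.56 + $2.77 + $1.41 + $22.56 + $21.70 = $62.00

$62.00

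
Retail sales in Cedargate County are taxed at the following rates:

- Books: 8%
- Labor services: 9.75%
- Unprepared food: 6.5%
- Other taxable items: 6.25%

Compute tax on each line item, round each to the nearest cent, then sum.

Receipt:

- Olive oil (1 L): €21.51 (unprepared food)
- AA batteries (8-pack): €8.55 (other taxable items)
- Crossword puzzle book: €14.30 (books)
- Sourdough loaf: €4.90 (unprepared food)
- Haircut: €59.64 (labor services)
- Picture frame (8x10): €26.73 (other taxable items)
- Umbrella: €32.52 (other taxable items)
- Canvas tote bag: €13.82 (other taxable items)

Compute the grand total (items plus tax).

Olive oil (1 L) €21.51: unprepared food → 6.5% → €1.40
AA batteries (8-pack) €8.55: other taxable items → 6.25% → €0.53
Crossword puzzle book €14.30: books → 8% → €1.14
Sourdough loaf €4.90: unprepared food → 6.5% → €0.32
Haircut €59.64: labor services → 9.75% → €5.81
Picture frame (8x10) €26.73: other taxable items → 6.25% → €1.67
Umbrella €32.52: other taxable items → 6.25% → €2.03
Canvas tote bag €13.82: other taxable items → 6.25% → €0.86
Subtotal = €181.97; tax = €13.76; total due = €195.73

€195.73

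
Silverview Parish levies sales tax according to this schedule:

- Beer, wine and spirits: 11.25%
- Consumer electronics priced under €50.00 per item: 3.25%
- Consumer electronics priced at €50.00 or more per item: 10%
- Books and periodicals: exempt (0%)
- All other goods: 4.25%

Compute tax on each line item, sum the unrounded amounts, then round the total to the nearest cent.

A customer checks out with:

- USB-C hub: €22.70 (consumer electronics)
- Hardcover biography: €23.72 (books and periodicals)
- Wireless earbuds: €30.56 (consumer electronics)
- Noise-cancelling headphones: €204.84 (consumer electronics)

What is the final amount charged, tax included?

USB-C hub €22.70: consumer electronics, under €50.00 → 3.25% → €0.73775
Hardcover biography €23.72: books and periodicals → 0% → €0.00
Wireless earbuds €30.56: consumer electronics, under €50.00 → 3.25% → €0.9932
Noise-cancelling headphones €204.84: consumer electronics, €50.00 or more → 10% → €20.484
Subtotal = €281.82; unrounded tax = €22.21495 → €22.21; total due = €304.03

€304.03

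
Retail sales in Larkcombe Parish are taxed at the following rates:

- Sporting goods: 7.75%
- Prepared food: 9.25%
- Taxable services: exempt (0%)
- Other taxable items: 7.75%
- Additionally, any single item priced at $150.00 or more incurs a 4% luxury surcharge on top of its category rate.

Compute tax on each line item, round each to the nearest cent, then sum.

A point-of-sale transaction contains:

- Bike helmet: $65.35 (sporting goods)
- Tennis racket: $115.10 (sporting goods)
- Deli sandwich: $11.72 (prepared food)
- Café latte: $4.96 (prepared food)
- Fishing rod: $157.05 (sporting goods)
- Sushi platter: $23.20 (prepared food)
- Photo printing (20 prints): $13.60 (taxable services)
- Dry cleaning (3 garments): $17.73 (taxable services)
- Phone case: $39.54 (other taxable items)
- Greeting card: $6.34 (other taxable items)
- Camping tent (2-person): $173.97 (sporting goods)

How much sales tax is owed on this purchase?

$60.11

Bike helmet $65.35: sporting goods → 7.75% → $5.06
Tennis racket $115.10: sporting goods → 7.75% → $8.92
Deli sandwich $11.72: prepared food → 9.25% → $1.08
Café latte $4.96: prepared food → 9.25% → $0.46
Fishing rod $157.05: sporting goods → 7.75% + 4% surcharge = 11.75% → $18.45
Sushi platter $23.20: prepared food → 9.25% → $2.15
Photo printing (20 prints) $13.60: taxable services → 0% → $0.00
Dry cleaning (3 garments) $17.73: taxable services → 0% → $0.00
Phone case $39.54: other taxable items → 7.75% → $3.06
Greeting card $6.34: other taxable items → 7.75% → $0.49
Camping tent (2-person) $173.97: sporting goods → 7.75% + 4% surcharge = 11.75% → $20.44
Total tax = $5.06 + $8.92 + $1.08 + $0.46 + $18.45 + $2.15 + $3.06 + $0.49 + $20.44 = $60.11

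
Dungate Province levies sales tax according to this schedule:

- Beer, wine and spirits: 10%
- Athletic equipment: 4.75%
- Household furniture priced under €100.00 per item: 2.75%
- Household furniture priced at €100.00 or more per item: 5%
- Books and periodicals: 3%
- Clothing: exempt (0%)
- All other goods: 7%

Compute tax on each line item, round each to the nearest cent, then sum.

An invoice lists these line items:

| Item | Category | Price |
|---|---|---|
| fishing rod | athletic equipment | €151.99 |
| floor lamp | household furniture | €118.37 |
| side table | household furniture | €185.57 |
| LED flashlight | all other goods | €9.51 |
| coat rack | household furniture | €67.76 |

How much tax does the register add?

€24.95

Fishing rod €151.99: athletic equipment → 4.75% → €7.22
Floor lamp €118.37: household furniture, €100.00 or more → 5% → €5.92
Side table €185.57: household furniture, €100.00 or more → 5% → €9.28
LED flashlight €9.51: all other goods → 7% → €0.67
Coat rack €67.76: household furniture, under €100.00 → 2.75% → €1.86
Total tax = €7.22 + €5.92 + €9.28 + €0.67 + €1.86 = €24.95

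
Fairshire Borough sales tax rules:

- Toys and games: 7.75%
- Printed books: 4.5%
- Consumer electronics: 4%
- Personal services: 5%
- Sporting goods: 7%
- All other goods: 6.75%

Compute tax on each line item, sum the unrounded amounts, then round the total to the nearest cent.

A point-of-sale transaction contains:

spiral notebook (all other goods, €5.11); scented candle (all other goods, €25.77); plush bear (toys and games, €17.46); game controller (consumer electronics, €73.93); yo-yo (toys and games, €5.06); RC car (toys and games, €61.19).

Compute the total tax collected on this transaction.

€11.53

Spiral notebook €5.11: all other goods → 6.75% → €0.344925
Scented candle €25.77: all other goods → 6.75% → €1.739475
Plush bear €17.46: toys and games → 7.75% → €1.35315
Game controller €73.93: consumer electronics → 4% → €2.9572
Yo-yo €5.06: toys and games → 7.75% → €0.39215
RC car €61.19: toys and games → 7.75% → €4.742225
Unrounded tax sum = €11.529125 → €11.53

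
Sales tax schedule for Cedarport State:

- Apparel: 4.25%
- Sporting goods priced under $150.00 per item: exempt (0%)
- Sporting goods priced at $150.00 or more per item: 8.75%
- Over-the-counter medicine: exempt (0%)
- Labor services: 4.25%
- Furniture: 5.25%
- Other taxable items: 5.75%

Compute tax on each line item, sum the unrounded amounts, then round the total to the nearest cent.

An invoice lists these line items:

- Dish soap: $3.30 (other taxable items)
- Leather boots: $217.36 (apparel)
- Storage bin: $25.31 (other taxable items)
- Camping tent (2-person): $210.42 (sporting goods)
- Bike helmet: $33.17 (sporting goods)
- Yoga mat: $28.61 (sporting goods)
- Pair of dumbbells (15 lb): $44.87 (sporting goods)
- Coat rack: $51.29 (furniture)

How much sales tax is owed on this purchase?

Dish soap $3.30: other taxable items → 5.75% → $0.18975
Leather boots $217.36: apparel → 4.25% → $9.2378
Storage bin $25.31: other taxable items → 5.75% → $1.455325
Camping tent (2-person) $210.42: sporting goods, $150.00 or more → 8.75% → $18.41175
Bike helmet $33.17: sporting goods, under $150.00 → 0% → $0.00
Yoga mat $28.61: sporting goods, under $150.00 → 0% → $0.00
Pair of dumbbells (15 lb) $44.87: sporting goods, under $150.00 → 0% → $0.00
Coat rack $51.29: furniture → 5.25% → $2.692725
Unrounded tax sum = $31.98735 → $31.99

$31.99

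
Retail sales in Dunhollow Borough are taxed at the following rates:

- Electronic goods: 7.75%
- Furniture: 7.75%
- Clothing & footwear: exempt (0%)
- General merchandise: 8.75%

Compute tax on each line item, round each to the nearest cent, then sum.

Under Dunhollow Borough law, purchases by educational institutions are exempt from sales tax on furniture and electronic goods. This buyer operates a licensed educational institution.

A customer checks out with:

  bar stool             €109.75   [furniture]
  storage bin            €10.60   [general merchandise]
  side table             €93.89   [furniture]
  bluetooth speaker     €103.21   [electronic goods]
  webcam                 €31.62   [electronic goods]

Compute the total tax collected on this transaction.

€0.93

Bar stool €109.75: furniture, buyer-exempt → 0% → €0.00
Storage bin €10.60: general merchandise → 8.75% → €0.93
Side table €93.89: furniture, buyer-exempt → 0% → €0.00
Bluetooth speaker €103.21: electronic goods, buyer-exempt → 0% → €0.00
Webcam €31.62: electronic goods, buyer-exempt → 0% → €0.00
Total tax = €0.93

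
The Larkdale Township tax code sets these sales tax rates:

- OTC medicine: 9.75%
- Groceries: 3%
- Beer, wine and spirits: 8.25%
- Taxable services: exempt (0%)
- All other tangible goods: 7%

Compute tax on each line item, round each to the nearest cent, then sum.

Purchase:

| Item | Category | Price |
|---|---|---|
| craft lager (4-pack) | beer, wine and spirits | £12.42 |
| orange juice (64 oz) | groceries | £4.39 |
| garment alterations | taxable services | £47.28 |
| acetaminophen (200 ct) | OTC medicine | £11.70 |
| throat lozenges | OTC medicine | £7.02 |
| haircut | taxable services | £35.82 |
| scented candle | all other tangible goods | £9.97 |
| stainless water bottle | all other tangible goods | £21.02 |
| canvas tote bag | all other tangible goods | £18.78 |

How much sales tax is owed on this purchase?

Craft lager (4-pack) £12.42: beer, wine and spirits → 8.25% → £1.02
Orange juice (64 oz) £4.39: groceries → 3% → £0.13
Garment alterations £47.28: taxable services → 0% → £0.00
Acetaminophen (200 ct) £11.70: OTC medicine → 9.75% → £1.14
Throat lozenges £7.02: OTC medicine → 9.75% → £0.68
Haircut £35.82: taxable services → 0% → £0.00
Scented candle £9.97: all other tangible goods → 7% → £0.70
Stainless water bottle £21.02: all other tangible goods → 7% → £1.47
Canvas tote bag £18.78: all other tangible goods → 7% → £1.31
Total tax = £1.02 + £0.13 + £1.14 + £0.68 + £0.70 + £1.47 + £1.31 = £6.45

£6.45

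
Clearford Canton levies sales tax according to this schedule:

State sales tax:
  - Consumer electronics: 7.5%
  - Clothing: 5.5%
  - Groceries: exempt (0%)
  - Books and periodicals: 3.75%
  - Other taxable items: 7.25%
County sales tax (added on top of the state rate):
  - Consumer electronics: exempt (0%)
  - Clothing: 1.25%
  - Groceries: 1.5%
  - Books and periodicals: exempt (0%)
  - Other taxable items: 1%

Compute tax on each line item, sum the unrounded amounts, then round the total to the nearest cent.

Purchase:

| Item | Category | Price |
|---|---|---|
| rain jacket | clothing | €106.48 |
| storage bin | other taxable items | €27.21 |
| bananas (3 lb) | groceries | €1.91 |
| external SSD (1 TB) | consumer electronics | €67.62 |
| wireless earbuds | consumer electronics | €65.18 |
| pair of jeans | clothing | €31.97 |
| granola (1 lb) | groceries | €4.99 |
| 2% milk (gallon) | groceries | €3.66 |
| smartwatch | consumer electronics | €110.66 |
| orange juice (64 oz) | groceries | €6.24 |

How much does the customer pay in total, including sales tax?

€456.02

Rain jacket €106.48: clothing → 5.5% + 1.25% county = 6.75% → €7.1874
Storage bin €27.21: other taxable items → 7.25% + 1% county = 8.25% → €2.244825
Bananas (3 lb) €1.91: groceries → 0% + 1.5% county = 1.5% → €0.02865
External SSD (1 TB) €67.62: consumer electronics → 7.5% + 0% county = 7.5% → €5.0715
Wireless earbuds €65.18: consumer electronics → 7.5% + 0% county = 7.5% → €4.8885
Pair of jeans €31.97: clothing → 5.5% + 1.25% county = 6.75% → €2.157975
Granola (1 lb) €4.99: groceries → 0% + 1.5% county = 1.5% → €0.07485
2% milk (gallon) €3.66: groceries → 0% + 1.5% county = 1.5% → €0.0549
Smartwatch €110.66: consumer electronics → 7.5% + 0% county = 7.5% → €8.2995
Orange juice (64 oz) €6.24: groceries → 0% + 1.5% county = 1.5% → €0.0936
Subtotal = €425.92; unrounded tax = €30.1017 → €30.10; total due = €456.02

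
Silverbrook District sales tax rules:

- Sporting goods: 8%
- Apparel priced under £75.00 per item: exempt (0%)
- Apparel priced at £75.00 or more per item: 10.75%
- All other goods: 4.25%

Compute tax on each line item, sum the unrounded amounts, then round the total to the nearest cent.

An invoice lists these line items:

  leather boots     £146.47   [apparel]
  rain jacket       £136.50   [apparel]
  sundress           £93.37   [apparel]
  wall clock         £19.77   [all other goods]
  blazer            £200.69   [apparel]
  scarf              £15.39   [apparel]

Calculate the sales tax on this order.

Leather boots £146.47: apparel, £75.00 or more → 10.75% → £15.745525
Rain jacket £136.50: apparel, £75.00 or more → 10.75% → £14.67375
Sundress £93.37: apparel, £75.00 or more → 10.75% → £10.037275
Wall clock £19.77: all other goods → 4.25% → £0.840225
Blazer £200.69: apparel, £75.00 or more → 10.75% → £21.574175
Scarf £15.39: apparel, under £75.00 → 0% → £0.00
Unrounded tax sum = £62.87095 → £62.87

£62.87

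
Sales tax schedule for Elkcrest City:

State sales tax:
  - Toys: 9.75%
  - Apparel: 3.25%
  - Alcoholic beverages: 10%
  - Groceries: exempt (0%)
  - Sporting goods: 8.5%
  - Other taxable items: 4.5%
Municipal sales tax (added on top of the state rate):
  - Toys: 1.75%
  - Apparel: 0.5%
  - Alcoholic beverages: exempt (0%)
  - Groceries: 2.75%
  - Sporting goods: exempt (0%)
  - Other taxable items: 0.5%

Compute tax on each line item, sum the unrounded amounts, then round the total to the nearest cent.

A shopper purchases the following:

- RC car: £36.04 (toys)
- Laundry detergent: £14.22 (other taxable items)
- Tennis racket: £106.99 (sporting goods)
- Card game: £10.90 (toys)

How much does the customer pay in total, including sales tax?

£183.35

RC car £36.04: toys → 9.75% + 1.75% municipal = 11.5% → £4.1446
Laundry detergent £14.22: other taxable items → 4.5% + 0.5% municipal = 5% → £0.711
Tennis racket £106.99: sporting goods → 8.5% + 0% municipal = 8.5% → £9.09415
Card game £10.90: toys → 9.75% + 1.75% municipal = 11.5% → £1.2535
Subtotal = £168.15; unrounded tax = £15.20325 → £15.20; total due = £183.35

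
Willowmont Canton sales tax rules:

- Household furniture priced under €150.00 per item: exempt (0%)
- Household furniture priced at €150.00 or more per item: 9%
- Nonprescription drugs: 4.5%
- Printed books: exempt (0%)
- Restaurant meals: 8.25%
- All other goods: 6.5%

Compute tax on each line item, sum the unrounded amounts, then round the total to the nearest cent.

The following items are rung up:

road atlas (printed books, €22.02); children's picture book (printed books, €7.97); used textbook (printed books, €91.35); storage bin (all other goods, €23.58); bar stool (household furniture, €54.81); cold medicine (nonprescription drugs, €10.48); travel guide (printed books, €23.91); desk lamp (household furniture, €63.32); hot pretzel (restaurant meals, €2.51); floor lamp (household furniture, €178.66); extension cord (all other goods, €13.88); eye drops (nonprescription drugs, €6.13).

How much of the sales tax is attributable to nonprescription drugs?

Cold medicine €10.48: nonprescription drugs → 4.5% → €0.4716
Eye drops €6.13: nonprescription drugs → 4.5% → €0.27585
Tax on nonprescription drugs: unrounded sum = €0.74745 → €0.75

€0.75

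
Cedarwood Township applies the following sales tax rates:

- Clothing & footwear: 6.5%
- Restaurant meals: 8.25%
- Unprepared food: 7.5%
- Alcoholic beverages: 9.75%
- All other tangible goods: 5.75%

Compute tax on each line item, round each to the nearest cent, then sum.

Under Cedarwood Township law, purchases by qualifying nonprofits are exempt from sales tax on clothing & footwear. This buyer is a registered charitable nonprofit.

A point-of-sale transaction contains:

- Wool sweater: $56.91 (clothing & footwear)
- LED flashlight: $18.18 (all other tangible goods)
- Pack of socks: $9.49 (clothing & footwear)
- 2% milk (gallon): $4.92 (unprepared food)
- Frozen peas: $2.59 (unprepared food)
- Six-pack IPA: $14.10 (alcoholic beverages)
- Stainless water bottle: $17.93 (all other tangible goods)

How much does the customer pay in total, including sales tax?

Wool sweater $56.91: clothing & footwear, buyer-exempt → 0% → $0.00
LED flashlight $18.18: all other tangible goods → 5.75% → $1.05
Pack of socks $9.49: clothing & footwear, buyer-exempt → 0% → $0.00
2% milk (gallon) $4.92: unprepared food → 7.5% → $0.37
Frozen peas $2.59: unprepared food → 7.5% → $0.19
Six-pack IPA $14.10: alcoholic beverages → 9.75% → $1.37
Stainless water bottle $17.93: all other tangible goods → 5.75% → $1.03
Subtotal = $124.12; tax = $4.01; total due = $128.13

$128.13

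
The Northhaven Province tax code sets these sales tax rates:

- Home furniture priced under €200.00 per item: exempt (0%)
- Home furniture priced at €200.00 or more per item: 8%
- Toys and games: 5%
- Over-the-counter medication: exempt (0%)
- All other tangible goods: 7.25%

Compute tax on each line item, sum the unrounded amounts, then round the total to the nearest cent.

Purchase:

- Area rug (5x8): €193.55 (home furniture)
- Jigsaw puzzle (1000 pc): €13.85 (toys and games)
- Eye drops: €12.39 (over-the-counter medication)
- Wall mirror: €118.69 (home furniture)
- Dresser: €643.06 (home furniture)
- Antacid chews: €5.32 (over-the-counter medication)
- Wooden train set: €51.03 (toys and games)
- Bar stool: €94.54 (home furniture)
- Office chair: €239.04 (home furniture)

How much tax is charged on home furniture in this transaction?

€70.57

Area rug (5x8) €193.55: home furniture, under €200.00 → 0% → €0.00
Wall mirror €118.69: home furniture, under €200.00 → 0% → €0.00
Dresser €643.06: home furniture, €200.00 or more → 8% → €51.4448
Bar stool €94.54: home furniture, under €200.00 → 0% → €0.00
Office chair €239.04: home furniture, €200.00 or more → 8% → €19.1232
Tax on home furniture: unrounded sum = €70.568 → €70.57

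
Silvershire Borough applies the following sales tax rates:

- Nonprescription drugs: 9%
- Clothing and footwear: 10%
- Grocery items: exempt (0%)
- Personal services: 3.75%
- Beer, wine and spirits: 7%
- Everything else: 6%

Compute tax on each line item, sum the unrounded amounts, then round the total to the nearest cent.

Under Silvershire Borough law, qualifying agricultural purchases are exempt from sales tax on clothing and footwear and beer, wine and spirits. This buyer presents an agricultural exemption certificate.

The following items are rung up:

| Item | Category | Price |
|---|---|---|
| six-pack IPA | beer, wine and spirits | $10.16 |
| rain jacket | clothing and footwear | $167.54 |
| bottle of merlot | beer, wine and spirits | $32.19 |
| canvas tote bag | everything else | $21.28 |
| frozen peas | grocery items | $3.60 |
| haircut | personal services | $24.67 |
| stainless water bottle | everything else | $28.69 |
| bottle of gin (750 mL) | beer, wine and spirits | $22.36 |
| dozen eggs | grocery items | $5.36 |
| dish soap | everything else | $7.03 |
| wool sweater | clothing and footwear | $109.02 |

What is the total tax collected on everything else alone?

Canvas tote bag $21.28: everything else → 6% → $1.2768
Stainless water bottle $28.69: everything else → 6% → $1.7214
Dish soap $7.03: everything else → 6% → $0.4218
Tax on everything else: unrounded sum = $3.42 → $3.42

$3.42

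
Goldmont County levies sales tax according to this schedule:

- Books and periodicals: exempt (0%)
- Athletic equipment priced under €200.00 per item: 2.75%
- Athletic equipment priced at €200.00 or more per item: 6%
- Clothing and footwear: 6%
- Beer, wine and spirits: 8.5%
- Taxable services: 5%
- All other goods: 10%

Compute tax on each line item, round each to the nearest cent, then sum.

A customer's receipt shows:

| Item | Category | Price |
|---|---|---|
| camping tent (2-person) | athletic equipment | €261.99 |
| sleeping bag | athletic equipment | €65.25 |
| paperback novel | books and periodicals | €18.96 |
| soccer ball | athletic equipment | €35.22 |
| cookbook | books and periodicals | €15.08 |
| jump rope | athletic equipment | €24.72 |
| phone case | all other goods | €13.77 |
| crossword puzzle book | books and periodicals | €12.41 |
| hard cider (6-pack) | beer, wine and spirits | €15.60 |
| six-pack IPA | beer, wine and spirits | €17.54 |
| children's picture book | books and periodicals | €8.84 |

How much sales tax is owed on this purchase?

€23.36

Camping tent (2-person) €261.99: athletic equipment, €200.00 or more → 6% → €15.72
Sleeping bag €65.25: athletic equipment, under €200.00 → 2.75% → €1.79
Paperback novel €18.96: books and periodicals → 0% → €0.00
Soccer ball €35.22: athletic equipment, under €200.00 → 2.75% → €0.97
Cookbook €15.08: books and periodicals → 0% → €0.00
Jump rope €24.72: athletic equipment, under €200.00 → 2.75% → €0.68
Phone case €13.77: all other goods → 10% → €1.38
Crossword puzzle book €12.41: books and periodicals → 0% → €0.00
Hard cider (6-pack) €15.60: beer, wine and spirits → 8.5% → €1.33
Six-pack IPA €17.54: beer, wine and spirits → 8.5% → €1.49
Children's picture book €8.84: books and periodicals → 0% → €0.00
Total tax = €15.72 + €1.79 + €0.97 + €0.68 + €1.38 + €1.33 + €1.49 = €23.36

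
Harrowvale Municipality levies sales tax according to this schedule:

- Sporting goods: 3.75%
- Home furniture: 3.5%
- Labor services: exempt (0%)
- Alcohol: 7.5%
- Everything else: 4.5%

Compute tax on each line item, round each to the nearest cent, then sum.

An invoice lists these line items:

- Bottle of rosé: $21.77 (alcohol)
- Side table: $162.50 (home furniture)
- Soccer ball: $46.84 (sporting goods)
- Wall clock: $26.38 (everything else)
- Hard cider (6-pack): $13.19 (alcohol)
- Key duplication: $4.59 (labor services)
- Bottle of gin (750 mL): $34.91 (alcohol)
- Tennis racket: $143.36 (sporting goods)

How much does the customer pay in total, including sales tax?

$472.80

Bottle of rosé $21.77: alcohol → 7.5% → $1.63
Side table $162.50: home furniture → 3.5% → $5.69
Soccer ball $46.84: sporting goods → 3.75% → $1.76
Wall clock $26.38: everything else → 4.5% → $1.19
Hard cider (6-pack) $13.19: alcohol → 7.5% → $0.99
Key duplication $4.59: labor services → 0% → $0.00
Bottle of gin (750 mL) $34.91: alcohol → 7.5% → $2.62
Tennis racket $143.36: sporting goods → 3.75% → $5.38
Subtotal = $453.54; tax = $19.26; total due = $472.80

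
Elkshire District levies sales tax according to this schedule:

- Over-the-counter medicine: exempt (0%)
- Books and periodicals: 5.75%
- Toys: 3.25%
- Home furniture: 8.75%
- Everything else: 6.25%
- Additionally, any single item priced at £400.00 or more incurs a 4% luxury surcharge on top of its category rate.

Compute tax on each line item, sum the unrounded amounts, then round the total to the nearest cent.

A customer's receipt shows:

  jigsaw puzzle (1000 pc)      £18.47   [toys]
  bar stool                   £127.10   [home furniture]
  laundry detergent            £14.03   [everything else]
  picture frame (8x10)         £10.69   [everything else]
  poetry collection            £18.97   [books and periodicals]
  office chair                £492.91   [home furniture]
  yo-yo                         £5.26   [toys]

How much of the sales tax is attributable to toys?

Jigsaw puzzle (1000 pc) £18.47: toys → 3.25% → £0.600275
Yo-yo £5.26: toys → 3.25% → £0.17095
Tax on toys: unrounded sum = £0.771225 → £0.77

£0.77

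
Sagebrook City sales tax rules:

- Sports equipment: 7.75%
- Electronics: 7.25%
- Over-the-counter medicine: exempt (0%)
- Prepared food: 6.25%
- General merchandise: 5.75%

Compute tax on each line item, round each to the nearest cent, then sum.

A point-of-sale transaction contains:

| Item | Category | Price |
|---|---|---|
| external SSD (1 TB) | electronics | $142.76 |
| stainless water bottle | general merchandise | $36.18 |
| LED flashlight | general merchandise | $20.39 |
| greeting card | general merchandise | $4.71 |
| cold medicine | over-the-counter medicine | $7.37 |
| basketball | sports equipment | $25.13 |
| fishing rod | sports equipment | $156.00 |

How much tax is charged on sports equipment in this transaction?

$14.04

Basketball $25.13: sports equipment → 7.75% → $1.95
Fishing rod $156.00: sports equipment → 7.75% → $12.09
Tax on sports equipment = $1.95 + $12.09 = $14.04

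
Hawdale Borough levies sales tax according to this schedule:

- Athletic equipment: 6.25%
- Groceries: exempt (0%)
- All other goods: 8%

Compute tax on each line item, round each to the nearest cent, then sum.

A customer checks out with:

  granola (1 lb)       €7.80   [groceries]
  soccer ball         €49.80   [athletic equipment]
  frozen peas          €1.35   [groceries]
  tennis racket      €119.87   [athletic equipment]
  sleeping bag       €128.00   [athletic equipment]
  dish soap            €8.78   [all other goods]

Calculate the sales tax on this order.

Granola (1 lb) €7.80: groceries → 0% → €0.00
Soccer ball €49.80: athletic equipment → 6.25% → €3.11
Frozen peas €1.35: groceries → 0% → €0.00
Tennis racket €119.87: athletic equipment → 6.25% → €7.49
Sleeping bag €128.00: athletic equipment → 6.25% → €8.00
Dish soap €8.78: all other goods → 8% → €0.70
Total tax = €3.11 + €7.49 + €8.00 + €0.70 = €19.30

€19.30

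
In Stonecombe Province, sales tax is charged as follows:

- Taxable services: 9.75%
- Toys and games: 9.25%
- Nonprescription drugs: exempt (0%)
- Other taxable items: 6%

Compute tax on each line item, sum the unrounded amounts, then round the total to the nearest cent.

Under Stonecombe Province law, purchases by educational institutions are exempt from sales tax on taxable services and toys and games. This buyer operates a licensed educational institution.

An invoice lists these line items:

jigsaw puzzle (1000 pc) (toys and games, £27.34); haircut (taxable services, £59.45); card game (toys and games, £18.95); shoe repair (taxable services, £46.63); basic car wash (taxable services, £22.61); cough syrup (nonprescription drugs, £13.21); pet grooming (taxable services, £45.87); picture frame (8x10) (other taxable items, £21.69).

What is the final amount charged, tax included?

Jigsaw puzzle (1000 pc) £27.34: toys and games, buyer-exempt → 0% → £0.00
Haircut £59.45: taxable services, buyer-exempt → 0% → £0.00
Card game £18.95: toys and games, buyer-exempt → 0% → £0.00
Shoe repair £46.63: taxable services, buyer-exempt → 0% → £0.00
Basic car wash £22.61: taxable services, buyer-exempt → 0% → £0.00
Cough syrup £13.21: nonprescription drugs → 0% → £0.00
Pet grooming £45.87: taxable services, buyer-exempt → 0% → £0.00
Picture frame (8x10) £21.69: other taxable items → 6% → £1.3014
Subtotal = £255.75; unrounded tax = £1.3014 → £1.30; total due = £257.05

£257.05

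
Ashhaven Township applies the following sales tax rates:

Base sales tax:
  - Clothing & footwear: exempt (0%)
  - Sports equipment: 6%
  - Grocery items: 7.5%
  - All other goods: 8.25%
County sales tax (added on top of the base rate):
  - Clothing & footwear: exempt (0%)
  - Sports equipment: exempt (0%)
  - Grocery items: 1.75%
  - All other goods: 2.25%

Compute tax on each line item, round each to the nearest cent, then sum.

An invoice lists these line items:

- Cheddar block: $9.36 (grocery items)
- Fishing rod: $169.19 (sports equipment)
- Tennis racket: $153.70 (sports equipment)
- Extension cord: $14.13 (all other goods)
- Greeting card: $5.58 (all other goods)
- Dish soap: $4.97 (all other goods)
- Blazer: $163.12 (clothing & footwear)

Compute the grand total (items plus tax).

$542.88

Cheddar block $9.36: grocery items → 7.5% + 1.75% county = 9.25% → $0.87
Fishing rod $169.19: sports equipment → 6% + 0% county = 6% → $10.15
Tennis racket $153.70: sports equipment → 6% + 0% county = 6% → $9.22
Extension cord $14.13: all other goods → 8.25% + 2.25% county = 10.5% → $1.48
Greeting card $5.58: all other goods → 8.25% + 2.25% county = 10.5% → $0.59
Dish soap $4.97: all other goods → 8.25% + 2.25% county = 10.5% → $0.52
Blazer $163.12: clothing & footwear → 0% + 0% county = 0% → $0.00
Subtotal = $520.05; tax = $22.83; total due = $542.88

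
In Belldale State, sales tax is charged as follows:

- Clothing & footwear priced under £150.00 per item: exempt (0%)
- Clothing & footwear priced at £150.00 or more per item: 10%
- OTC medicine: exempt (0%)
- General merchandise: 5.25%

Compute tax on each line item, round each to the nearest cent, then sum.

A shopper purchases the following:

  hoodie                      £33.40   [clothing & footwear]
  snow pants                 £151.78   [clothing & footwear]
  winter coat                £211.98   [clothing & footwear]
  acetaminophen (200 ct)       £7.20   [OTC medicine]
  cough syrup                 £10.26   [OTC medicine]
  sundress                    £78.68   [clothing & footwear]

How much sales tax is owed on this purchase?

Hoodie £33.40: clothing & footwear, under £150.00 → 0% → £0.00
Snow pants £151.78: clothing & footwear, £150.00 or more → 10% → £15.18
Winter coat £211.98: clothing & footwear, £150.00 or more → 10% → £21.20
Acetaminophen (200 ct) £7.20: OTC medicine → 0% → £0.00
Cough syrup £10.26: OTC medicine → 0% → £0.00
Sundress £78.68: clothing & footwear, under £150.00 → 0% → £0.00
Total tax = £15.18 + £21.20 = £36.38

£36.38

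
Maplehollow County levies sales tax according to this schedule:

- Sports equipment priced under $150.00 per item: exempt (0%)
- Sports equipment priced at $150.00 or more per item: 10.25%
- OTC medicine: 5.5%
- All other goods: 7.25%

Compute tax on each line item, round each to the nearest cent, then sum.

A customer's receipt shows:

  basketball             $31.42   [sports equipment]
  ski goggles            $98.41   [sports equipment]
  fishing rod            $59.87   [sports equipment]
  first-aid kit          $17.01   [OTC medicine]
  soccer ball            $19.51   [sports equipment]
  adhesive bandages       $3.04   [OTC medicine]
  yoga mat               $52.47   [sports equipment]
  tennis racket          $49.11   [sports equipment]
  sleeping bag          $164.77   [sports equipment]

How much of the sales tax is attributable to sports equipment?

Basketball $31.42: sports equipment, under $150.00 → 0% → $0.00
Ski goggles $98.41: sports equipment, under $150.00 → 0% → $0.00
Fishing rod $59.87: sports equipment, under $150.00 → 0% → $0.00
Soccer ball $19.51: sports equipment, under $150.00 → 0% → $0.00
Yoga mat $52.47: sports equipment, under $150.00 → 0% → $0.00
Tennis racket $49.11: sports equipment, under $150.00 → 0% → $0.00
Sleeping bag $164.77: sports equipment, $150.00 or more → 10.25% → $16.89
Tax on sports equipment = $0.00 + $0.00 + $0.00 + $0.00 + $0.00 + $0.00 + $16.89 = $16.89

$16.89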